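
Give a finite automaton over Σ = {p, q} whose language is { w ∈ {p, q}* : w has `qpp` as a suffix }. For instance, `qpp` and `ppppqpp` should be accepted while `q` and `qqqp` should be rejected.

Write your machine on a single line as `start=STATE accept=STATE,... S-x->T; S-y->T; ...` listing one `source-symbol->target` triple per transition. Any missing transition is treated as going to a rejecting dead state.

Let each state record the length of the longest suffix of the input read so far that is also a prefix of `qpp`. s1 means the last symbol is `q`; s2 means the last 2 symbols are `qp`; s3 means the last 3 symbols are `qpp`. Accept only at s3, where the string currently ends in `qpp`.
A 4-state machine:
        p   q  
>  s0   s0  s1 
   s1   s2  s1 
   s2   s3  s1 
 * s3   s0  s1 
(> = start, * = accepting)

start=s0; accept=s3; s0-p->s0; s0-q->s1; s1-p->s2; s1-q->s1; s2-p->s3; s2-q->s1; s3-p->s0; s3-q->s1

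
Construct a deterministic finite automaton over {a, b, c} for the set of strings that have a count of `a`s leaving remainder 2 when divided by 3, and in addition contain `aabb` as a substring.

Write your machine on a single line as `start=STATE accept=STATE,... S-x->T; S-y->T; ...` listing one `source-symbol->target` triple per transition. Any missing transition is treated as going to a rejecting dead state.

start=q0; accept=q11; q0-a->q1; q0-b->q0; q0-c->q0; q1-a->q2; q1-b->q3; q1-c->q3; q2-a->q4; q2-b->q5; q2-c->q6; q3-a->q7; q3-b->q3; q3-c->q3; q4-a->q8; q4-b->q9; q4-c->q0; q5-a->q10; q5-b->q11; q5-c->q6; q6-a->q10; q6-b->q6; q6-c->q6; q7-a->q4; q7-b->q6; q7-c->q6; q8-a->q2; q8-b->q12; q8-c->q3; q9-a->q1; q9-b->q13; q9-c->q0; q10-a->q8; q10-b->q0; q10-c->q0; q11-a->q13; q11-b->q11; q11-c->q11; q12-a->q7; q12-b->q14; q12-c->q3; q13-a->q14; q13-b->q13; q13-c->q13; q14-a->q11; q14-b->q14; q14-c->q14

Build one automaton per condition and run them in lockstep. The first has 3 states tracking the count of `a`s modulo 3; the second has 5 states tracking whether and how much of `aabb` has been seen. A product state is a pair (one from each), accepting exactly when both do.
With 15 states:
          a    b    c  
>  q0     q1   q0   q0 
   q1     q2   q3   q3 
   q2     q4   q5   q6 
   q3     q7   q3   q3 
   q4     q8   q9   q0 
   q5    q10  q11   q6 
   q6    q10   q6   q6 
   q7     q4   q6   q6 
   q8     q2  q12   q3 
   q9     q1  q13   q0 
   q10    q8   q0   q0 
 * q11   q13  q11  q11 
   q12    q7  q14   q3 
   q13   q14  q13  q13 
   q14   q11  q14  q14 
(> = start, * = accepting)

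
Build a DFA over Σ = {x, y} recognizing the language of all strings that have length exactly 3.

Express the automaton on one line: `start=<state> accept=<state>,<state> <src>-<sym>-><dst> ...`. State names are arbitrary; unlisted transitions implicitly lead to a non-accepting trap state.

start=s0 accept=s3 s0-x->s1 s0-y->s1 s1-x->s2 s1-y->s2 s2-x->s3 s2-y->s3 s3-x->s4 s3-y->s4 s4-x->s4 s4-y->s4

We only need to distinguish lengths 0, 1, …, 3, and '>3'. Chain s0 → s1 → s2 → s3 → s4 on every symbol, with s4 looping. Accepting states: {s3}.
A 5-state machine:
        x   y  
>  s0   s1  s1 
   s1   s2  s2 
   s2   s3  s3 
 * s3   s4  s4 
   s4   s4  s4 
(> = start, * = accepting)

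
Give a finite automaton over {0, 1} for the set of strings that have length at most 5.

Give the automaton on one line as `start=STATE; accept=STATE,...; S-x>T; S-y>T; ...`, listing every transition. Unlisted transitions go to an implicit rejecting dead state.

start=q0; accept=q0,q1,q2,q3,q4,q5; q0-0>q1; q0-1>q1; q1-0>q2; q1-1>q2; q2-0>q3; q2-1>q3; q3-0>q4; q3-1>q4; q4-0>q5; q4-1>q5; q5-0>q6; q5-1>q6; q6-0>q6; q6-1>q6

We only need to distinguish lengths 0, 1, …, 5, and '>5'. Chain q0 → q1 → q2 → q3 → q4 → q5 → q6 on every symbol, with q6 looping. Accepting states: {q0, q1, q2, q3, q4, q5}.
        0   1  
>* q0   q1  q1 
 * q1   q2  q2 
 * q2   q3  q3 
 * q3   q4  q4 
 * q4   q5  q5 
 * q5   q6  q6 
   q6   q6  q6 
(> = start, * = accepting)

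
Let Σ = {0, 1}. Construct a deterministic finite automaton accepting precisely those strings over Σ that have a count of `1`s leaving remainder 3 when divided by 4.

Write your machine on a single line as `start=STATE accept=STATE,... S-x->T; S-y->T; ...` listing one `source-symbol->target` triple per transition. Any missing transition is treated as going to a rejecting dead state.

The only thing that matters is how many `1`s have appeared, reduced mod 4. Use one state per residue: A for 0, …, D for 3. Reading `1` moves to the next residue; anything else stays put. D is accepting.
       0  1 
>  A   A  B 
   B   B  C 
   C   C  D 
 * D   D  A 
(> = start, * = accepting)

start=A; accept=D; A-0->A; A-1->B; B-0->B; B-1->C; C-0->C; C-1->D; D-0->D; D-1->A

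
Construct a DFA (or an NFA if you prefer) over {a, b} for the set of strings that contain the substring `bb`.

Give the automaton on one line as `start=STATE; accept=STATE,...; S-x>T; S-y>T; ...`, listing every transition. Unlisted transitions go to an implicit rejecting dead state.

start=S0; accept=S2; S0-a>S0; S0-b>S1; S1-a>S0; S1-b>S2; S2-a>S2; S2-b>S2

Track how much of `bb` has been matched so far: state S0 is no progress, S2 is the absorbing accept state reached once `bb` has occurred. Intermediate states record partial matches; on a mismatch, fall back to the longest reusable overlap.
With 3 states:
        a   b  
>  S0   S0  S1 
   S1   S0  S2 
 * S2   S2  S2 
(> = start, * = accepting)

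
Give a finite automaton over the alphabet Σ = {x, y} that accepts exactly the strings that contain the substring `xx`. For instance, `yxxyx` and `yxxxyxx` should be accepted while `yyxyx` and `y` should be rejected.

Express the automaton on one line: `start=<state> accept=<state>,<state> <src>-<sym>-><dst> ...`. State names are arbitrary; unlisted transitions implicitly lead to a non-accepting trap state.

start=S0 accept=S2 S0-x->S1 S0-y->S0 S1-x->S2 S1-y->S0 S2-x->S2 S2-y->S2

Track how much of `xx` has been matched so far: state S0 is no progress, S2 is the absorbing accept state reached once `xx` has occurred. Intermediate states record partial matches; on a mismatch, fall back to the longest reusable overlap.
3 states suffice.
        x   y  
>  S0   S1  S0 
   S1   S2  S0 
 * S2   S2  S2 
(> = start, * = accepting)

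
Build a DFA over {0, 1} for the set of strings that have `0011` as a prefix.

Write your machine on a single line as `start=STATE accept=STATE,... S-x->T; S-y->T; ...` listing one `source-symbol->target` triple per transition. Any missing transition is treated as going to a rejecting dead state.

start=q0; accept=q4; q0-0->q1; q0-1->q5; q1-0->q2; q1-1->q5; q2-0->q5; q2-1->q3; q3-0->q5; q3-1->q4; q4-0->q4; q4-1->q4; q5-0->q5; q5-1->q5

Check the first 4 symbols one by one: q0 through q3 record how many have matched `0011` so far; any wrong symbol goes to the dead state q5. After all 4 match we enter the accepting sink q4.
6 states suffice.
        0   1  
>  q0   q1  q5 
   q1   q2  q5 
   q2   q5  q3 
   q3   q5  q4 
 * q4   q4  q4 
   q5   q5  q5 
(> = start, * = accepting)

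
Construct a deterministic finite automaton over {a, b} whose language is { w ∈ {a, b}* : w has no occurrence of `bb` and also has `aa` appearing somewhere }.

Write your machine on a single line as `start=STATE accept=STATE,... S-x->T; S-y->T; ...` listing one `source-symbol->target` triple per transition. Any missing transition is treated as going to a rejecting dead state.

start=q0; accept=q3,q5; q0-a->q1; q0-b->q2; q1-a->q3; q1-b->q2; q2-a->q1; q2-b->q4; q3-a->q3; q3-b->q5; q4-a->q6; q4-b->q4; q5-a->q3; q5-b->q7; q6-a->q7; q6-b->q4; q7-a->q7; q7-b->q7

Run two small machines in parallel and take their product. The first has 3 states tracking partial matches of the forbidden pattern `bb`; the second has 3 states tracking whether and how much of `aa` has been seen. A product state is a pair (one from each), accepting exactly when both do.
An 8-state machine:
        a   b  
>  q0   q1  q2 
   q1   q3  q2 
   q2   q1  q4 
 * q3   q3  q5 
   q4   q6  q4 
 * q5   q3  q7 
   q6   q7  q4 
   q7   q7  q7 
(> = start, * = accepting)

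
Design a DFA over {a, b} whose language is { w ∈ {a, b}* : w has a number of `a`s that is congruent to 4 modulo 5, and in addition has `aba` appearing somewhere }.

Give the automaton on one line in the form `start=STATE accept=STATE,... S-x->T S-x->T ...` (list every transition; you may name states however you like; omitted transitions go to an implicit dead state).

start=S0 accept=S14 S0-a->S1 S0-b->S0 S1-a->S2 S1-b->S3 S2-a->S4 S2-b->S5 S3-a->S6 S3-b->S7 S4-a->S8 S4-b->S9 S5-a->S10 S5-b->S11 S6-a->S10 S6-b->S6 S7-a->S2 S7-b->S7 S8-a->S12 S8-b->S13 S9-a->S14 S9-b->S15 S10-a->S14 S10-b->S10 S11-a->S4 S11-b->S11 S12-a->S1 S12-b->S16 S13-a->S17 S13-b->S18 S14-a->S17 S14-b->S14 S15-a->S8 S15-b->S15 S16-a->S19 S16-b->S0 S17-a->S19 S17-b->S17 S18-a->S12 S18-b->S18 S19-a->S6 S19-b->S19

Build one automaton per condition and run them in lockstep. One (5 states) tracks the count of `a`s modulo 5; the other (4 states) tracks whether and how much of `aba` has been seen. Each combined state is a pair, one component from each; accept when both components accept.
20 states suffice.
          a    b  
>  S0     S1   S0 
   S1     S2   S3 
   S2     S4   S5 
   S3     S6   S7 
   S4     S8   S9 
   S5    S10  S11 
   S6    S10   S6 
   S7     S2   S7 
   S8    S12  S13 
   S9    S14  S15 
   S10   S14  S10 
   S11    S4  S11 
   S12    S1  S16 
   S13   S17  S18 
 * S14   S17  S14 
   S15    S8  S15 
   S16   S19   S0 
   S17   S19  S17 
   S18   S12  S18 
   S19    S6  S19 
(> = start, * = accepting)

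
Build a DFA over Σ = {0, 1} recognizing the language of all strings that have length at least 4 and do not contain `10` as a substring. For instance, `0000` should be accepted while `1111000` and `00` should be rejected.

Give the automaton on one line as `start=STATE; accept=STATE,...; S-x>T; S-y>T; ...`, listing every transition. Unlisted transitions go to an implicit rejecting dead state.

Handle the two conditions separately and then intersect. The first has 6 states tracking the input length, saturating at 5; the second has 3 states tracking partial matches of the forbidden pattern `10`. A product state is a pair (one from each), accepting exactly when both do. After merging equivalent states the machine shrinks.
With 10 states:
        0   1  
>  S0   S1  S2 
   S1   S3  S4 
   S2   S5  S4 
   S3   S6  S7 
   S4   S5  S7 
   S5   S5  S5 
   S6   S8  S9 
   S7   S5  S9 
 * S8   S8  S9 
 * S9   S5  S9 
(> = start, * = accepting)

start=S0; accept=S8,S9; S0-0>S1; S0-1>S2; S1-0>S3; S1-1>S4; S2-0>S5; S2-1>S4; S3-0>S6; S3-1>S7; S4-0>S5; S4-1>S7; S5-0>S5; S5-1>S5; S6-0>S8; S6-1>S9; S7-0>S5; S7-1>S9; S8-0>S8; S8-1>S9; S9-0>S5; S9-1>S9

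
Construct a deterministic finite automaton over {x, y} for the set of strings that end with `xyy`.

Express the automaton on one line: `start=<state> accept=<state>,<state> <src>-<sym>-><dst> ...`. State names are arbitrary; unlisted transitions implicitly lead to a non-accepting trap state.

start=s0 accept=s3 s0-x->s1 s0-y->s0 s1-x->s1 s1-y->s2 s2-x->s1 s2-y->s3 s3-x->s1 s3-y->s0

Let each state record the length of the longest suffix of the input read so far that is also a prefix of `xyy`. s1 means the last symbol is `x`; s2 means the last 2 symbols are `xy`; s3 means the last 3 symbols are `xyy`. Accept only at s3, where the string currently ends in `xyy`.
4 states suffice.
        x   y  
>  s0   s1  s0 
   s1   s1  s2 
   s2   s1  s3 
 * s3   s1  s0 
(> = start, * = accepting)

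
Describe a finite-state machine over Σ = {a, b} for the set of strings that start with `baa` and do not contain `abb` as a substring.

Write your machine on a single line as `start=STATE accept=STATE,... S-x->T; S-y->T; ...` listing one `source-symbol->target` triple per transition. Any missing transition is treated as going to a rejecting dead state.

Build one automaton per condition and run them in lockstep. One (5 states) tracks whether the input so far still matches the prefix `baa`; the other (4 states) tracks partial matches of the forbidden pattern `abb`. Each combined state is a pair, one component from each; accept when both components accept. Minimizing collapses redundant product states.
With 6 states:
        a   b  
>  q0   q1  q2 
   q1   q1  q1 
   q2   q3  q1 
   q3   q4  q1 
 * q4   q4  q5 
 * q5   q4  q1 
(> = start, * = accepting)

start=q0; accept=q4,q5; q0-a->q1; q0-b->q2; q1-a->q1; q1-b->q1; q2-a->q3; q2-b->q1; q3-a->q4; q3-b->q1; q4-a->q4; q4-b->q5; q5-a->q4; q5-b->q1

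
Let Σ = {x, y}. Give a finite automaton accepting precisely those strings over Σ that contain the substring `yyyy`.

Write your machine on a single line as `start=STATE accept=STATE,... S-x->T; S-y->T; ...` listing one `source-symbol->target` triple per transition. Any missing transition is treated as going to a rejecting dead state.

States A..D record the length of the longest prefix of `yyyy` that matches the current input suffix. Reaching E means `yyyy` has been seen, and we stay there forever. Accept from E.
       x  y 
>  A   A  B 
   B   A  C 
   C   A  D 
   D   A  E 
 * E   E  E 
(> = start, * = accepting)

start=A; accept=E; A-x->A; A-y->B; B-x->A; B-y->C; C-x->A; C-y->D; D-x->A; D-y->E; E-x->E; E-y->E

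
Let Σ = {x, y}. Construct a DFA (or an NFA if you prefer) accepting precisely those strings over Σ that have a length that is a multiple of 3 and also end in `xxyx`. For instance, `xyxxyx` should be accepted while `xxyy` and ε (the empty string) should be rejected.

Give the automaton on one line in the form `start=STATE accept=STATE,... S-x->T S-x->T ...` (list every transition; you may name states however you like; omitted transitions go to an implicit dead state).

start=A accept=G A-x->B A-y->B B-x->C B-y->C C-x->D C-y->A D-x->E D-y->B E-x->C E-y->F F-x->G F-y->A G-x->E G-y->B

Run two small machines in parallel and take their product. The first has 3 states tracking the input length modulo 3; the second has 5 states tracking how much of the suffix `xxyx` has currently been matched. A product state is a pair (one from each), accepting exactly when both do. After merging equivalent states the machine shrinks.
A 7-state machine:
       x  y 
>  A   B  B 
   B   C  C 
   C   D  A 
   D   E  B 
   E   C  F 
   F   G  A 
 * G   E  B 
(> = start, * = accepting)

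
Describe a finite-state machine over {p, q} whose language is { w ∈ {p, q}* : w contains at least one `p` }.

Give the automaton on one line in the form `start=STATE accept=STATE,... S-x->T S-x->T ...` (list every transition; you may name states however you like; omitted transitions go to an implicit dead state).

Count `p`s, saturating at 2: state s0 means no `p` yet, s1 means one `p` seen, s2 means more than one. Each `p` increments (capped at s2); other symbols loop. Accept from {s1, s2}.
3 states suffice.
        p   q  
>  s0   s1  s0 
 * s1   s2  s1 
 * s2   s2  s2 
(> = start, * = accepting)

start=s0 accept=s1,s2 s0-p->s1 s0-q->s0 s1-p->s2 s1-q->s1 s2-p->s2 s2-q->s2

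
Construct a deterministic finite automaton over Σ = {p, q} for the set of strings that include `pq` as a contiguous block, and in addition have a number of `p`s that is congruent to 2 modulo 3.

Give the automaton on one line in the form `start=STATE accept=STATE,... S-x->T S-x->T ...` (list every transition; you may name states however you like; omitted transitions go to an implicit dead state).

start=s0 accept=s5 s0-p->s1 s0-q->s0 s1-p->s2 s1-q->s3 s2-p->s4 s2-q->s5 s3-p->s5 s3-q->s3 s4-p->s1 s4-q->s6 s5-p->s6 s5-q->s5 s6-p->s3 s6-q->s6

Build one automaton per condition and run them in lockstep. The first has 3 states tracking whether and how much of `pq` has been seen; the second has 3 states tracking the count of `p`s modulo 3. A product state is a pair (one from each), accepting exactly when both do.
        p   q  
>  s0   s1  s0 
   s1   s2  s3 
   s2   s4  s5 
   s3   s5  s3 
   s4   s1  s6 
 * s5   s6  s5 
   s6   s3  s6 
(> = start, * = accepting)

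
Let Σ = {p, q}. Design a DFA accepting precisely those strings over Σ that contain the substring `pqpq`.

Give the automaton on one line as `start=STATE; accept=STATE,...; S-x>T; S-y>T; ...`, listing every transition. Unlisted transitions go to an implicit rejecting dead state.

States s0..s3 record the length of the longest prefix of `pqpq` that matches the current input suffix. Reaching s4 means `pqpq` has been seen, and we stay there forever. Accept from s4.
With 5 states:
        p   q  
>  s0   s1  s0 
   s1   s1  s2 
   s2   s3  s0 
   s3   s1  s4 
 * s4   s4  s4 
(> = start, * = accepting)

start=s0; accept=s4; s0-p>s1; s0-q>s0; s1-p>s1; s1-q>s2; s2-p>s3; s2-q>s0; s3-p>s1; s3-q>s4; s4-p>s4; s4-q>s4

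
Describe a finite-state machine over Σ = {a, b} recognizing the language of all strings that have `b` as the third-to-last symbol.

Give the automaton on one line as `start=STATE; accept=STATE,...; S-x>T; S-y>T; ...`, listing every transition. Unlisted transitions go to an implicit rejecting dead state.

start=s0; accept=s11,s12,s13,s14; s0-a>s1; s0-b>s2; s1-a>s3; s1-b>s4; s2-a>s5; s2-b>s6; s3-a>s7; s3-b>s8; s4-a>s9; s4-b>s10; s5-a>s11; s5-b>s12; s6-a>s13; s6-b>s14; s7-a>s7; s7-b>s8; s8-a>s9; s8-b>s10; s9-a>s11; s9-b>s12; s10-a>s13; s10-b>s14; s11-a>s7; s11-b>s8; s12-a>s9; s12-b>s10; s13-a>s11; s13-b>s12; s14-a>s13; s14-b>s14

A DFA must remember the last 3 symbols (since which symbol is third-to-last isn't known until the input ends). Use one state per possible window of the last ≤3 symbols; accept from those whose window starts with `b`.
With 15 states:
          a    b  
>  s0     s1   s2 
   s1     s3   s4 
   s2     s5   s6 
   s3     s7   s8 
   s4     s9  s10 
   s5    s11  s12 
   s6    s13  s14 
   s7     s7   s8 
   s8     s9  s10 
   s9    s11  s12 
   s10   s13  s14 
 * s11    s7   s8 
 * s12    s9  s10 
 * s13   s11  s12 
 * s14   s13  s14 
(> = start, * = accepting)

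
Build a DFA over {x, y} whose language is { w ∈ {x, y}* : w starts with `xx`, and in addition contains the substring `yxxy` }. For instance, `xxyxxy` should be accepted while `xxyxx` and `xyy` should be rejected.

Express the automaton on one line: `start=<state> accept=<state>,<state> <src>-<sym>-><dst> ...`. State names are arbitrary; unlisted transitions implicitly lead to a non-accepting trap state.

start=S0 accept=S7 S0-x->S1 S0-y->S2 S1-x->S3 S1-y->S2 S2-x->S2 S2-y->S2 S3-x->S3 S3-y->S4 S4-x->S5 S4-y->S4 S5-x->S6 S5-y->S4 S6-x->S3 S6-y->S7 S7-x->S7 S7-y->S7

Handle the two conditions separately and then intersect. The first has 4 states tracking whether the input so far still matches the prefix `xx`; the second has 5 states tracking whether and how much of `yxxy` has been seen. A product state is a pair (one from each), accepting exactly when both do. Equivalent product states are then merged.
An 8-state machine:
        x   y  
>  S0   S1  S2 
   S1   S3  S2 
   S2   S2  S2 
   S3   S3  S4 
   S4   S5  S4 
   S5   S6  S4 
   S6   S3  S7 
 * S7   S7  S7 
(> = start, * = accepting)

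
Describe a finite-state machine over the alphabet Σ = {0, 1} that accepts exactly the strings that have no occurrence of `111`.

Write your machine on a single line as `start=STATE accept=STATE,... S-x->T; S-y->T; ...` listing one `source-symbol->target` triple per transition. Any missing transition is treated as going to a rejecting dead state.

start=A; accept=A,B,C; A-0->A; A-1->B; B-0->A; B-1->C; C-0->A; C-1->D; D-0->D; D-1->D

Track partial matches of the forbidden pattern `111`. State D is a dead state reached once `111` has occurred; every other state accepts. A means no part of `111` is currently matched.
A 4-state machine:
       0  1 
>* A   A  B 
 * B   A  C 
 * C   A  D 
   D   D  D 
(> = start, * = accepting)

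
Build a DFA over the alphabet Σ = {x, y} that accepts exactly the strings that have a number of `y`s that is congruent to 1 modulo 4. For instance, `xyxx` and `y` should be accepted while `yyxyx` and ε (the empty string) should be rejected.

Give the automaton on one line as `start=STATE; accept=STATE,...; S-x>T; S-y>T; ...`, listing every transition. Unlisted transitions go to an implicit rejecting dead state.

Keep the running count of `y`s modulo 4: each `y` advances along the cycle A → B → C → D → A while other symbols loop. Accept at B.
A 4-state machine:
       x  y 
>  A   A  B 
 * B   B  C 
   C   C  D 
   D   D  A 
(> = start, * = accepting)

start=A; accept=B; A-x>A; A-y>B; B-x>B; B-y>C; C-x>C; C-y>D; D-x>D; D-y>A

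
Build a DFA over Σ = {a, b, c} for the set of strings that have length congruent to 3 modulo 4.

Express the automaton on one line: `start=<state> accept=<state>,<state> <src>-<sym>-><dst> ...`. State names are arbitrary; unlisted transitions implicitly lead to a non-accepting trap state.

start=s0 accept=s3 s0-a->s1 s0-b->s1 s0-c->s1 s1-a->s2 s1-b->s2 s1-c->s2 s2-a->s3 s2-b->s3 s2-c->s3 s3-a->s0 s3-b->s0 s3-c->s0

Count input length modulo 4: every symbol advances one step around the cycle s0 → s1 → s2 → s3 → s0. Accept at s3.
With 4 states:
        a   b   c  
>  s0   s1  s1  s1 
   s1   s2  s2  s2 
   s2   s3  s3  s3 
 * s3   s0  s0  s0 
(> = start, * = accepting)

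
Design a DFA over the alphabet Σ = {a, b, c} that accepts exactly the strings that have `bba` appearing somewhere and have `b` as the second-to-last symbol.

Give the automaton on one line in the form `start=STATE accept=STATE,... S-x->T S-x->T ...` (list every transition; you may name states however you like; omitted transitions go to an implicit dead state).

Build one automaton per condition and run them in lockstep. The first has 4 states tracking whether and how much of `bba` has been seen; the second has 13 states tracking the last 2 symbols read. A product state is a pair (one from each), accepting exactly when both do. Equivalent product states are then merged.
        a   b   c  
>  s0   s0  s1  s0 
   s1   s0  s2  s0 
   s2   s3  s2  s0 
 * s3   s4  s5  s4 
   s4   s4  s5  s4 
   s5   s3  s6  s3 
 * s6   s3  s6  s3 
(> = start, * = accepting)

start=s0 accept=s3,s6 s0-a->s0 s0-b->s1 s0-c->s0 s1-a->s0 s1-b->s2 s1-c->s0 s2-a->s3 s2-b->s2 s2-c->s0 s3-a->s4 s3-b->s5 s3-c->s4 s4-a->s4 s4-b->s5 s4-c->s4 s5-a->s3 s5-b->s6 s5-c->s3 s6-a->s3 s6-b->s6 s6-c->s3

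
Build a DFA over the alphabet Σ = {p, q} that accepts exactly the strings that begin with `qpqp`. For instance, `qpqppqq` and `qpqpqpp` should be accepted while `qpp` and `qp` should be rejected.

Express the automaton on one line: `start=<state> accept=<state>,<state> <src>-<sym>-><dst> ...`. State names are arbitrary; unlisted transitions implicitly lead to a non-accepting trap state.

Walk along `qpqp` while the input agrees: from A take `q` to B, and so on. Any deviation drops to the rejecting sink F. Once E is reached the prefix is confirmed and every continuation is accepted.
A 6-state machine:
       p  q 
>  A   F  B 
   B   C  F 
   C   F  D 
   D   E  F 
 * E   E  E 
   F   F  F 
(> = start, * = accepting)

start=A accept=E A-p->F A-q->B B-p->C B-q->F C-p->F C-q->D D-p->E D-q->F E-p->E E-q->E F-p->F F-q->F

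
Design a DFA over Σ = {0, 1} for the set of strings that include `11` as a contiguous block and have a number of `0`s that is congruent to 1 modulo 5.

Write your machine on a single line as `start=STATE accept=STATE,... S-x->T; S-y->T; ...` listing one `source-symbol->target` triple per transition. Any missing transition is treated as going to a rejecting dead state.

Run two small machines in parallel and take their product. One (3 states) tracks whether and how much of `11` has been seen; the other (5 states) tracks the count of `0`s modulo 5. Each combined state is a pair, one component from each; accept when both components accept.
15 states suffice.
          0    1  
>  S0     S1   S2 
   S1     S3   S4 
   S2     S1   S5 
   S3     S6   S7 
   S4     S3   S8 
   S5     S8   S5 
   S6     S9  S10 
   S7     S6  S11 
 * S8    S11   S8 
   S9     S0  S12 
   S10    S9  S13 
   S11   S13  S11 
   S12    S0  S14 
   S13   S14  S13 
   S14    S5  S14 
(> = start, * = accepting)

start=S0; accept=S8; S0-0->S1; S0-1->S2; S1-0->S3; S1-1->S4; S2-0->S1; S2-1->S5; S3-0->S6; S3-1->S7; S4-0->S3; S4-1->S8; S5-0->S8; S5-1->S5; S6-0->S9; S6-1->S10; S7-0->S6; S7-1->S11; S8-0->S11; S8-1->S8; S9-0->S0; S9-1->S12; S10-0->S9; S10-1->S13; S11-0->S13; S11-1->S11; S12-0->S0; S12-1->S14; S13-0->S14; S13-1->S13; S14-0->S5; S14-1->S14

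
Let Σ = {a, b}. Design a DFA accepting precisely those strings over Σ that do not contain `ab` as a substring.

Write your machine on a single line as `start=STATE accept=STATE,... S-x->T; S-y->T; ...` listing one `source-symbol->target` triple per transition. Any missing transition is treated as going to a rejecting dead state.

start=q0; accept=q0,q1; q0-a->q1; q0-b->q0; q1-a->q1; q1-b->q2; q2-a->q2; q2-b->q2

Track partial matches of the forbidden pattern `ab`. State q2 is a dead state reached once `ab` has occurred; every other state accepts. q0 means no part of `ab` is currently matched.
With 3 states:
        a   b  
>* q0   q1  q0 
 * q1   q1  q2 
   q2   q2  q2 
(> = start, * = accepting)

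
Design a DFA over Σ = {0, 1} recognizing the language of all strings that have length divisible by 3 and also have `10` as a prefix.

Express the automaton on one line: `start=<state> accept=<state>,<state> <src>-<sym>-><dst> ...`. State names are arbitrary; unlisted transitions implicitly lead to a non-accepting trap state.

start=S0 accept=S4 S0-0->S1 S0-1->S2 S1-0->S1 S1-1->S1 S2-0->S3 S2-1->S1 S3-0->S4 S3-1->S4 S4-0->S5 S4-1->S5 S5-0->S3 S5-1->S3

Handle the two conditions separately and then intersect. The first has 3 states tracking the input length modulo 3; the second has 4 states tracking whether the input so far still matches the prefix `10`. A product state is a pair (one from each), accepting exactly when both do. Equivalent product states are then merged.
With 6 states:
        0   1  
>  S0   S1  S2 
   S1   S1  S1 
   S2   S3  S1 
   S3   S4  S4 
 * S4   S5  S5 
   S5   S3  S3 
(> = start, * = accepting)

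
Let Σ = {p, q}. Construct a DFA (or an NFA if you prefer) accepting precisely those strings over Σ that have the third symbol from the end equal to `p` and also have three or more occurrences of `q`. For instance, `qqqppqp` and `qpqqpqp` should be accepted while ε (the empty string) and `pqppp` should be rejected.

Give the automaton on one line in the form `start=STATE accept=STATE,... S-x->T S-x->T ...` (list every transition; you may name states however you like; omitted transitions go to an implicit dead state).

Handle the two conditions separately and then intersect. One (15 states) tracks the last 3 symbols read; the other (5 states) tracks the count of `q`s, saturating at 4. Each combined state is a pair, one component from each; accept when both components accept. After merging equivalent states the machine shrinks.
15 states suffice.
          p    q  
>  S0     S0   S1 
   S1     S2   S3 
   S2     S2   S4 
   S3     S5   S6 
   S4     S5   S7 
   S5     S8   S9 
   S6    S10   S6 
 * S7    S10   S6 
   S8     S8  S11 
   S9    S12   S7 
   S10   S13   S9 
 * S11   S12   S7 
 * S12   S13   S9 
   S13   S14  S11 
 * S14   S14  S11 
(> = start, * = accepting)

start=S0 accept=S7,S11,S12,S14 S0-p->S0 S0-q->S1 S1-p->S2 S1-q->S3 S2-p->S2 S2-q->S4 S3-p->S5 S3-q->S6 S4-p->S5 S4-q->S7 S5-p->S8 S5-q->S9 S6-p->S10 S6-q->S6 S7-p->S10 S7-q->S6 S8-p->S8 S8-q->S11 S9-p->S12 S9-q->S7 S10-p->S13 S10-q->S9 S11-p->S12 S11-q->S7 S12-p->S13 S12-q->S9 S13-p->S14 S13-q->S11 S14-p->S14 S14-q->S11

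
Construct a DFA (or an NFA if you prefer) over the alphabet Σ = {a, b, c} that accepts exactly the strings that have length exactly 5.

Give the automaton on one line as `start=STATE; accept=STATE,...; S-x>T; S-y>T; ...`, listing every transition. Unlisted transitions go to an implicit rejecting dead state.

start=s0; accept=s5; s0-a>s1; s0-b>s1; s0-c>s1; s1-a>s2; s1-b>s2; s1-c>s2; s2-a>s3; s2-b>s3; s2-c>s3; s3-a>s4; s3-b>s4; s3-c>s4; s4-a>s5; s4-b>s5; s4-c>s5; s5-a>s6; s5-b>s6; s5-c>s6; s6-a>s6; s6-b>s6; s6-c>s6

We only need to distinguish lengths 0, 1, …, 5, and '>5'. Chain s0 → s1 → s2 → s3 → s4 → s5 → s6 on every symbol, with s6 looping. Accepting states: {s5}.
7 states suffice.
        a   b   c  
>  s0   s1  s1  s1 
   s1   s2  s2  s2 
   s2   s3  s3  s3 
   s3   s4  s4  s4 
   s4   s5  s5  s5 
 * s5   s6  s6  s6 
   s6   s6  s6  s6 
(> = start, * = accepting)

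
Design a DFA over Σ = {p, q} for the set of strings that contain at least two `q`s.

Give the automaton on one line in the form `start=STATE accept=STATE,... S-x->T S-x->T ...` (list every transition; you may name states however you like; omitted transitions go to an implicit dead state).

start=A accept=C,D A-p->A A-q->B B-p->B B-q->C C-p->C C-q->D D-p->D D-q->D

Count `q`s, saturating at 3: states A through C mean 0 through 2 `q`s seen; D means more than 2. Each `q` increments (capped at D); other symbols loop. Accept from {C, D}.
4 states suffice.
       p  q 
>  A   A  B 
   B   B  C 
 * C   C  D 
 * D   D  D 
(> = start, * = accepting)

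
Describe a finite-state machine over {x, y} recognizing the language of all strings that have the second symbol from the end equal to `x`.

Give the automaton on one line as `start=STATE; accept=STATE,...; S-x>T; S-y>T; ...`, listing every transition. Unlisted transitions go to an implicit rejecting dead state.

Because acceptance depends on a position counted from the end, the machine has to buffer the most recent 2 symbols. Make each state the string of the last up-to-2 symbols read; on input `x` shift the window left and append `x`. Accept when the buffered window has length 2 and begins with `x`.
A 7-state machine:
        x   y  
>  q0   q1  q2 
   q1   q3  q4 
   q2   q5  q6 
 * q3   q3  q4 
 * q4   q5  q6 
   q5   q3  q4 
   q6   q5  q6 
(> = start, * = accepting)

start=q0; accept=q3,q4; q0-x>q1; q0-y>q2; q1-x>q3; q1-y>q4; q2-x>q5; q2-y>q6; q3-x>q3; q3-y>q4; q4-x>q5; q4-y>q6; q5-x>q3; q5-y>q4; q6-x>q5; q6-y>q6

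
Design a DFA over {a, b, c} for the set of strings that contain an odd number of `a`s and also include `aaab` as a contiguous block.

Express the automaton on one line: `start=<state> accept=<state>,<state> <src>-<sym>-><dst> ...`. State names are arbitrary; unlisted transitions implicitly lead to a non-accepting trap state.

Handle the two conditions separately and then intersect. The first has 2 states tracking the count of `a`s modulo 2; the second has 5 states tracking whether and how much of `aaab` has been seen. A product state is a pair (one from each), accepting exactly when both do.
        a   b   c  
>  s0   s1  s0  s0 
   s1   s2  s3  s3 
   s2   s4  s0  s0 
   s3   s5  s3  s3 
   s4   s6  s7  s3 
   s5   s8  s0  s0 
   s6   s4  s9  s0 
 * s7   s9  s7  s7 
   s8   s6  s3  s3 
   s9   s7  s9  s9 
(> = start, * = accepting)

start=s0 accept=s7 s0-a->s1 s0-b->s0 s0-c->s0 s1-a->s2 s1-b->s3 s1-c->s3 s2-a->s4 s2-b->s0 s2-c->s0 s3-a->s5 s3-b->s3 s3-c->s3 s4-a->s6 s4-b->s7 s4-c->s3 s5-a->s8 s5-b->s0 s5-c->s0 s6-a->s4 s6-b->s9 s6-c->s0 s7-a->s9 s7-b->s7 s7-c->s7 s8-a->s6 s8-b->s3 s8-c->s3 s9-a->s7 s9-b->s9 s9-c->s9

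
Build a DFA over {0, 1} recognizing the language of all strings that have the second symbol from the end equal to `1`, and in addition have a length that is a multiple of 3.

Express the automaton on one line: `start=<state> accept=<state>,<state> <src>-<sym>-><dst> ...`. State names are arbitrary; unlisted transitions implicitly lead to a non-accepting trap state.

Run two small machines in parallel and take their product. The first has 7 states tracking the last 2 symbols read; the second has 3 states tracking the input length modulo 3. A product state is a pair (one from each), accepting exactly when both do. Minimizing collapses redundant product states.
A 5-state machine:
        0   1  
>  S0   S1  S1 
   S1   S2  S3 
   S2   S0  S0 
   S3   S4  S4 
 * S4   S1  S1 
(> = start, * = accepting)

start=S0 accept=S4 S0-0->S1 S0-1->S1 S1-0->S2 S1-1->S3 S2-0->S0 S2-1->S0 S3-0->S4 S3-1->S4 S4-0->S1 S4-1->S1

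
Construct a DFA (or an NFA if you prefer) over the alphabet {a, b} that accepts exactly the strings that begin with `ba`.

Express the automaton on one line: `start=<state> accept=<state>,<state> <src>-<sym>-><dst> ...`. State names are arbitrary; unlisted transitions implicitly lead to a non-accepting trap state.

start=q0 accept=q2 q0-a->q3 q0-b->q1 q1-a->q2 q1-b->q3 q2-a->q2 q2-b->q2 q3-a->q3 q3-b->q3

Check the first 2 symbols one by one: q0 through q1 record how many have matched `ba` so far; any wrong symbol goes to the dead state q3. After all 2 match we enter the accepting sink q2.
A 4-state machine:
        a   b  
>  q0   q3  q1 
   q1   q2  q3 
 * q2   q2  q2 
   q3   q3  q3 
(> = start, * = accepting)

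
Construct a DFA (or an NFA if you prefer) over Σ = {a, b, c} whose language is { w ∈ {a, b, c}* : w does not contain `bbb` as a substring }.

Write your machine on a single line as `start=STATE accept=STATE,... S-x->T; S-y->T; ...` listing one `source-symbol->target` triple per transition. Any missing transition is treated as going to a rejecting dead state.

start=S0; accept=S0,S1,S2; S0-a->S0; S0-b->S1; S0-c->S0; S1-a->S0; S1-b->S2; S1-c->S0; S2-a->S0; S2-b->S3; S2-c->S0; S3-a->S3; S3-b->S3; S3-c->S3

Track partial matches of the forbidden pattern `bbb`. State S3 is a dead state reached once `bbb` has occurred; every other state accepts. S0 means no part of `bbb` is currently matched.
With 4 states:
        a   b   c  
>* S0   S0  S1  S0 
 * S1   S0  S2  S0 
 * S2   S0  S3  S0 
   S3   S3  S3  S3 
(> = start, * = accepting)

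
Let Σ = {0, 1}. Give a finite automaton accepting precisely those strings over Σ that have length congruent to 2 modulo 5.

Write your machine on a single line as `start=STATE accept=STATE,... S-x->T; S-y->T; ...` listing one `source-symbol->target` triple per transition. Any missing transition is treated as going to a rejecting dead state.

start=A; accept=C; A-0->B; A-1->B; B-0->C; B-1->C; C-0->D; C-1->D; D-0->E; D-1->E; E-0->A; E-1->A

Count input length modulo 5: every symbol advances one step around the cycle A → B → C → D → E → A. Accept at C.
With 5 states:
       0  1 
>  A   B  B 
   B   C  C 
 * C   D  D 
   D   E  E 
   E   A  A 
(> = start, * = accepting)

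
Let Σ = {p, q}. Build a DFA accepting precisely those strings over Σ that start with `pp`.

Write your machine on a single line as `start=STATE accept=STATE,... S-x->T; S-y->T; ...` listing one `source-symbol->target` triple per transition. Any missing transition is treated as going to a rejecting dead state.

start=A; accept=C; A-p->B; A-q->D; B-p->C; B-q->D; C-p->C; C-q->C; D-p->D; D-q->D

Walk along `pp` while the input agrees: from A take `p` to B, and so on. Any deviation drops to the rejecting sink D. Once C is reached the prefix is confirmed and every continuation is accepted.
With 4 states:
       p  q 
>  A   B  D 
   B   C  D 
 * C   C  C 
   D   D  D 
(> = start, * = accepting)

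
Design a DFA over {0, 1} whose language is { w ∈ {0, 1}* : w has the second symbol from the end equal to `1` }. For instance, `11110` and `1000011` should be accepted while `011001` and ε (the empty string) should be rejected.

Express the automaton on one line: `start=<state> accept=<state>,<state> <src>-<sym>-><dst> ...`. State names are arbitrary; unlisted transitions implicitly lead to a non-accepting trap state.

A DFA must remember the last 2 symbols (since which symbol is second-to-last isn't known until the input ends). Use one state per possible window of the last ≤2 symbols; accept from those whose window starts with `1`.
       0  1 
>  A   B  C 
   B   D  E 
   C   F  G 
   D   D  E 
   E   F  G 
 * F   D  E 
 * G   F  G 
(> = start, * = accepting)

start=A accept=F,G A-0->B A-1->C B-0->D B-1->E C-0->F C-1->G D-0->D D-1->E E-0->F E-1->G F-0->D F-1->E G-0->F G-1->G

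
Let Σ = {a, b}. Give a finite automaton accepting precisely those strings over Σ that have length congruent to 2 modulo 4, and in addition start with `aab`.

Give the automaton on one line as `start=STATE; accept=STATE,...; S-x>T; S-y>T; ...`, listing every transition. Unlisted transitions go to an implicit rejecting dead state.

start=q0; accept=q10; q0-a>q1; q0-b>q2; q1-a>q3; q1-b>q4; q2-a>q4; q2-b>q4; q3-a>q5; q3-b>q6; q4-a>q5; q4-b>q5; q5-a>q7; q5-b>q7; q6-a>q8; q6-b>q8; q7-a>q2; q7-b>q2; q8-a>q9; q8-b>q9; q9-a>q10; q9-b>q10; q10-a>q6; q10-b>q6

Run two small machines in parallel and take their product. The first has 4 states tracking the input length modulo 4; the second has 5 states tracking whether the input so far still matches the prefix `aab`. A product state is a pair (one from each), accepting exactly when both do.
An 11-state machine:
          a    b  
>  q0     q1   q2 
   q1     q3   q4 
   q2     q4   q4 
   q3     q5   q6 
   q4     q5   q5 
   q5     q7   q7 
   q6     q8   q8 
   q7     q2   q2 
   q8     q9   q9 
   q9    q10  q10 
 * q10    q6   q6 
(> = start, * = accepting)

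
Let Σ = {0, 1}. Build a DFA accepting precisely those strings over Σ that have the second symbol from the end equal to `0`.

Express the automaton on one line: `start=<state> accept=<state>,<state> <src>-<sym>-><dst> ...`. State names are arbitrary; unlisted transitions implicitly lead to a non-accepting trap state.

Because acceptance depends on a position counted from the end, the machine has to buffer the most recent 2 symbols. Make each state the string of the last up-to-2 symbols read; on input `x` shift the window left and append `x`. Accept when the buffered window has length 2 and begins with `0`.
With 7 states:
       0  1 
>  A   B  C 
   B   D  E 
   C   F  G 
 * D   D  E 
 * E   F  G 
   F   D  E 
   G   F  G 
(> = start, * = accepting)

start=A accept=D,E A-0->B A-1->C B-0->D B-1->E C-0->F C-1->G D-0->D D-1->E E-0->F E-1->G F-0->D F-1->E G-0->F G-1->G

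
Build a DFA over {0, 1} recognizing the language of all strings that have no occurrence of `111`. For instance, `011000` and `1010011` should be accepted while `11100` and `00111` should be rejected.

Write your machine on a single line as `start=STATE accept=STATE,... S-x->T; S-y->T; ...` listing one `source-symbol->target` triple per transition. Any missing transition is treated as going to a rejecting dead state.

This is the complement of 'contains `111`'. Use the same substring-matching states — q0 through q3 holding how much of `111` has just been matched — but flip the accepting set: everything except the trap q3 accepts.
        0   1  
>* q0   q0  q1 
 * q1   q0  q2 
 * q2   q0  q3 
   q3   q3  q3 
(> = start, * = accepting)

start=q0; accept=q0,q1,q2; q0-0->q0; q0-1->q1; q1-0->q0; q1-1->q2; q2-0->q0; q2-1->q3; q3-0->q3; q3-1->q3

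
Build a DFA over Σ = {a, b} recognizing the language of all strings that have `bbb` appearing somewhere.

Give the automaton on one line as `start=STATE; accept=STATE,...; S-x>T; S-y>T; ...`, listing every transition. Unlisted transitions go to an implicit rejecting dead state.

States q0..q2 record the length of the longest prefix of `bbb` that matches the current input suffix. Reaching q3 means `bbb` has been seen, and we stay there forever. Accept from q3.
With 4 states:
        a   b  
>  q0   q0  q1 
   q1   q0  q2 
   q2   q0  q3 
 * q3   q3  q3 
(> = start, * = accepting)

start=q0; accept=q3; q0-a>q0; q0-b>q1; q1-a>q0; q1-b>q2; q2-a>q0; q2-b>q3; q3-a>q3; q3-b>q3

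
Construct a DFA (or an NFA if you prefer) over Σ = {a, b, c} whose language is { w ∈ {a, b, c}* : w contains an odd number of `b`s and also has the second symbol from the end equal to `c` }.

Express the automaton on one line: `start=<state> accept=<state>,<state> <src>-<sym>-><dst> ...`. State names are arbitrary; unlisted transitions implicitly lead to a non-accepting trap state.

start=s0 accept=s4,s5 s0-a->s0 s0-b->s1 s0-c->s2 s1-a->s1 s1-b->s0 s1-c->s3 s2-a->s0 s2-b->s4 s2-c->s2 s3-a->s4 s3-b->s0 s3-c->s5 s4-a->s1 s4-b->s0 s4-c->s3 s5-a->s4 s5-b->s0 s5-c->s5

Build one automaton per condition and run them in lockstep. The first has 2 states tracking the count of `b`s modulo 2; the second has 13 states tracking the last 2 symbols read. A product state is a pair (one from each), accepting exactly when both do. After merging equivalent states the machine shrinks.
6 states suffice.
        a   b   c  
>  s0   s0  s1  s2 
   s1   s1  s0  s3 
   s2   s0  s4  s2 
   s3   s4  s0  s5 
 * s4   s1  s0  s3 
 * s5   s4  s0  s5 
(> = start, * = accepting)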